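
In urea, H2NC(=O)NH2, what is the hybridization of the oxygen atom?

sp²

The oxygen atom carries 1 σ bond and 2 lone pairs, plus one π bond, giving a steric number of 3, so it is sp2.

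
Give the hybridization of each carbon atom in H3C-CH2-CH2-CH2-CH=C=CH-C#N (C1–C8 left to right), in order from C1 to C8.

C1 sp3, C2 sp3, C3 sp3, C4 sp3, C5 sp2, C6 sp, C7 sp2, C8 sp

C1: 4 σ bonds — 4 electron domains, sp3.
C2 (4 σ bonds) has steric number 4: sp3.
C3 is sp3: 4 σ bonds, 4 electron-density regions.
C4: 4 σ bonds; 4 regions of electron density → sp3.
C5 has 3 σ bonds, plus one π bond: steric number 3 → sp2.
C6 is sp: 2 σ bonds, plus two π bonds, 2 electron-density regions.
C7 carries 3 σ bonds, plus one π bond, giving a steric number of 3, so it is sp2.
C8 — 2 σ bonds, plus two π bonds. Steric number 2, so sp.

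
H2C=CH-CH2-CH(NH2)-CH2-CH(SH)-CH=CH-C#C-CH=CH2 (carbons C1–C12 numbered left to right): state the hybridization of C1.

sp2

C1 carries 3 σ bonds, plus one π bond, giving a steric number of 3, so it is sp2.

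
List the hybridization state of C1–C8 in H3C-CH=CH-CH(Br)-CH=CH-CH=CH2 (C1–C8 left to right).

C1 sp3, C2 sp2, C3 sp2, C4 sp3, C5 sp2, C6 sp2, C7 sp2, C8 sp2

C1 — 4 σ bonds. Steric number 4, so sp3.
C2: 3 σ bonds, plus one π bond; 3 regions of electron density → sp2.
C3: 3 σ bonds, plus one π bond; 3 regions of electron density → sp2.
C4 carries 4 σ bonds, giving a steric number of 4, so it is sp3.
C5 — 3 σ bonds, plus one π bond. Steric number 3, so sp2.
C6: 3 σ bonds, plus one π bond — 3 electron domains, sp2.
C7: 3 σ bonds, plus one π bond — 3 electron domains, sp2.
C8 — 3 σ bonds, plus one π bond. Steric number 3, so sp2.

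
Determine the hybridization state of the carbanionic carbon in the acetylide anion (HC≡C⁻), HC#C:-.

One σ bond + one lone pair = steric number 2 → sp.

sp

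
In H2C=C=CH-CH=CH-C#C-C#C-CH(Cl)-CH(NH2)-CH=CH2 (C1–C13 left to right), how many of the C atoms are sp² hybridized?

6

C1: sp2 ✓
C2: sp
C3: sp2 ✓
C4: sp2 ✓
C5: sp2 ✓
C6: sp
C7: sp
C8: sp
C9: sp
C10: sp3
C11: sp3
C12: sp2 ✓
C13: sp2 ✓
C1, C3, C4, C5, C12, C13 → 6 sp2 carbons.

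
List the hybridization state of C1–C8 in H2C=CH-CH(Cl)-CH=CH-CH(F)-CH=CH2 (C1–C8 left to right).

C1: 3 σ bonds, plus one π bond — 3 electron domains, sp2.
C2 is sp2: 3 σ bonds, plus one π bond, 3 electron-density regions.
C3 has 4 σ bonds: steric number 4 → sp3.
C4 has 3 σ bonds, plus one π bond: steric number 3 → sp2.
C5: 3 σ bonds, plus one π bond — 3 electron domains, sp2.
C6 (4 σ bonds) has steric number 4: sp3.
C7 is sp2: 3 σ bonds, plus one π bond, 3 electron-density regions.
C8: 3 σ bonds, plus one π bond — 3 electron domains, sp2.

C1 sp2, C2 sp2, C3 sp3, C4 sp2, C5 sp2, C6 sp3, C7 sp2, C8 sp2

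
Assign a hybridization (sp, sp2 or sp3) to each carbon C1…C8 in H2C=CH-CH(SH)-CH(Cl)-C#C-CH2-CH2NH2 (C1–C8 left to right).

C1 sp2, C2 sp2, C3 sp3, C4 sp3, C5 sp, C6 sp, C7 sp3, C8 sp3

C1 — 3 σ bonds, plus one π bond. Steric number 3, so sp2.
C2 (3 σ bonds, plus one π bond) has steric number 3: sp2.
C3: 4 σ bonds; 4 regions of electron density → sp3.
C4 (4 σ bonds) has steric number 4: sp3.
C5 is sp: 2 σ bonds, plus two π bonds, 2 electron-density regions.
C6 carries 2 σ bonds, plus two π bonds, giving a steric number of 2, so it is sp.
C7 is sp3: 4 σ bonds, 4 electron-density regions.
C8: 4 σ bonds; 4 regions of electron density → sp3.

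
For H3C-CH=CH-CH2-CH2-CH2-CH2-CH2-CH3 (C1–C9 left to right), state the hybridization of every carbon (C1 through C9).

C1 — 4 σ bonds. Steric number 4, so sp3.
C2 carries 3 σ bonds, plus one π bond, giving a steric number of 3, so it is sp2.
C3: 3 σ bonds, plus one π bond; 3 regions of electron density → sp2.
C4 has 4 σ bonds: steric number 4 → sp3.
C5 carries 4 σ bonds, giving a steric number of 4, so it is sp3.
C6 carries 4 σ bonds, giving a steric number of 4, so it is sp3.
C7 carries 4 σ bonds, giving a steric number of 4, so it is sp3.
C8 is sp3: 4 σ bonds, 4 electron-density regions.
C9 — 4 σ bonds. Steric number 4, so sp3.

C1 sp3, C2 sp2, C3 sp2, C4 sp3, C5 sp3, C6 sp3, C7 sp3, C8 sp3, C9 sp3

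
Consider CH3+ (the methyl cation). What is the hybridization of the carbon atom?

sp^2

Three σ bonds to H, empty p orbital → sp2, trigonal planar.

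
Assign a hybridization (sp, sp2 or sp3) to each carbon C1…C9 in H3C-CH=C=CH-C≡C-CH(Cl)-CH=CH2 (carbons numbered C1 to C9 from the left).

C1 carries 4 σ bonds, giving a steric number of 4, so it is sp3.
C2 is sp2: 3 σ bonds, plus one π bond, 3 electron-density regions.
C3 carries 2 σ bonds, plus two π bonds, giving a steric number of 2, so it is sp.
C4 carries 3 σ bonds, plus one π bond, giving a steric number of 3, so it is sp2.
C5 — 2 σ bonds, plus two π bonds. Steric number 2, so sp.
C6 carries 2 σ bonds, plus two π bonds, giving a steric number of 2, so it is sp.
C7 is sp3: 4 σ bonds, 4 electron-density regions.
C8 — 3 σ bonds, plus one π bond. Steric number 3, so sp2.
C9: 3 σ bonds, plus one π bond — 3 electron domains, sp2.

C1 sp3, C2 sp2, C3 sp, C4 sp2, C5 sp, C6 sp, C7 sp3, C8 sp2, C9 sp2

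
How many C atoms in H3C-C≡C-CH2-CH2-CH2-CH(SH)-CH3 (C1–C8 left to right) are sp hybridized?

C1: sp3
C2: sp ✓
C3: sp ✓
C4: sp3
C5: sp3
C6: sp3
C7: sp3
C8: sp3
C2, C3 → 2 sp carbons.

2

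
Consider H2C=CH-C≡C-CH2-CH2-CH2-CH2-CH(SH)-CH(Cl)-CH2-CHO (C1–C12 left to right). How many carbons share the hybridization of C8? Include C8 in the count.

7

C8 is sp3 (only σ bonds).
C1: sp2
C2: sp2
C3: sp
C4: sp
C5: sp3 ✓
C6: sp3 ✓
C7: sp3 ✓
C8: sp3 ✓
C9: sp3 ✓
C10: sp3 ✓
C11: sp3 ✓
C12: sp2
7 carbons are sp3.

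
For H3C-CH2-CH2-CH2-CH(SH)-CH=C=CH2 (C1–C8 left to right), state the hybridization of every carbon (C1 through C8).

C1 sp3, C2 sp3, C3 sp3, C4 sp3, C5 sp3, C6 sp2, C7 sp, C8 sp2

C1 — 4 σ bonds. Steric number 4, so sp3.
C2 — 4 σ bonds. Steric number 4, so sp3.
C3 — 4 σ bonds. Steric number 4, so sp3.
C4 carries 4 σ bonds, giving a steric number of 4, so it is sp3.
C5 (4 σ bonds) has steric number 4: sp3.
C6 has 3 σ bonds, plus one π bond: steric number 3 → sp2.
C7 has 2 σ bonds, plus two π bonds: steric number 2 → sp.
C8: 3 σ bonds, plus one π bond; 3 regions of electron density → sp2.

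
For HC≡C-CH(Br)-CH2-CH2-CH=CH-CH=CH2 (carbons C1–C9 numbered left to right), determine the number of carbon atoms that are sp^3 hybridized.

C1: sp
C2: sp
C3: sp3 ✓
C4: sp3 ✓
C5: sp3 ✓
C6: sp2
C7: sp2
C8: sp2
C9: sp2
C3, C4, C5 → 3 sp3 carbons.

3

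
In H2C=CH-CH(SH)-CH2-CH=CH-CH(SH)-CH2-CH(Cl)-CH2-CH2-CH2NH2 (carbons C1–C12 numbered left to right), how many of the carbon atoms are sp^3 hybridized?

C1: sp2
C2: sp2
C3: sp3 ✓
C4: sp3 ✓
C5: sp2
C6: sp2
C7: sp3 ✓
C8: sp3 ✓
C9: sp3 ✓
C10: sp3 ✓
C11: sp3 ✓
C12: sp3 ✓
C3, C4, C7, C8, C9, C10, C11, C12 → 8 sp3 carbons.

8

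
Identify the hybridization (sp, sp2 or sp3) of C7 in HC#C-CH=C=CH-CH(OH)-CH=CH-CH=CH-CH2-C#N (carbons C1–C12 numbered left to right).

sp2

C7 — 3 σ bonds, plus one π bond. Steric number 3, so sp2.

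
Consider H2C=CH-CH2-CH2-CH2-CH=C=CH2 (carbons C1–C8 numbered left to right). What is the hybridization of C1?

sp^2

C1 is sp2: 3 σ bonds, plus one π bond, 3 electron-density regions.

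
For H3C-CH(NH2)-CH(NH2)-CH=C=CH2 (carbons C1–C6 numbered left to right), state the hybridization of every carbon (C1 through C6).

C1 is sp3: 4 σ bonds, 4 electron-density regions.
C2 carries 4 σ bonds, giving a steric number of 4, so it is sp3.
C3 carries 4 σ bonds, giving a steric number of 4, so it is sp3.
C4 — 3 σ bonds, plus one π bond. Steric number 3, so sp2.
C5: 2 σ bonds, plus two π bonds — 2 electron domains, sp.
C6 is sp2: 3 σ bonds, plus one π bond, 3 electron-density regions.

C1 sp3, C2 sp3, C3 sp3, C4 sp2, C5 sp, C6 sp2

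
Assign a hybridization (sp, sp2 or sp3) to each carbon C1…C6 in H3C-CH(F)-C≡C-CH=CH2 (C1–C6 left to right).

C1: 4 σ bonds — 4 electron domains, sp3.
C2: 4 σ bonds — 4 electron domains, sp3.
C3 has 2 σ bonds, plus two π bonds: steric number 2 → sp.
C4 (2 σ bonds, plus two π bonds) has steric number 2: sp.
C5 is sp2: 3 σ bonds, plus one π bond, 3 electron-density regions.
C6 has 3 σ bonds, plus one π bond: steric number 3 → sp2.

C1 sp3, C2 sp3, C3 sp, C4 sp, C5 sp2, C6 sp2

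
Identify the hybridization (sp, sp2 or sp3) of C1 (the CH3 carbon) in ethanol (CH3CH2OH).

sp3

C1 (the CH3 carbon) is sp3: 4 σ bonds, 4 electron-density regions.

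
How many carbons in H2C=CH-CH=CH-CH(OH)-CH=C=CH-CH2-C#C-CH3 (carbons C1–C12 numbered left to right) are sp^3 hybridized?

C1: sp2
C2: sp2
C3: sp2
C4: sp2
C5: sp3 ✓
C6: sp2
C7: sp
C8: sp2
C9: sp3 ✓
C10: sp
C11: sp
C12: sp3 ✓
C5, C9, C12 → 3 sp3 carbons.

3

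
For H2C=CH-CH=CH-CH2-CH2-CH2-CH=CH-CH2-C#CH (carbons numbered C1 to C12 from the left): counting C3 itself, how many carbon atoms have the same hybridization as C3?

C3 is sp2 (one π bond).
C1: sp2 ✓
C2: sp2 ✓
C3: sp2 ✓
C4: sp2 ✓
C5: sp3
C6: sp3
C7: sp3
C8: sp2 ✓
C9: sp2 ✓
C10: sp3
C11: sp
C12: sp
6 carbons are sp2.

6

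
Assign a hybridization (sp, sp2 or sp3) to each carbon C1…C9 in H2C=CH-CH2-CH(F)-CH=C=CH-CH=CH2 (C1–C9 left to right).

C1 (3 σ bonds, plus one π bond) has steric number 3: sp2.
C2: 3 σ bonds, plus one π bond; 3 regions of electron density → sp2.
C3 has 4 σ bonds: steric number 4 → sp3.
C4 (4 σ bonds) has steric number 4: sp3.
C5 carries 3 σ bonds, plus one π bond, giving a steric number of 3, so it is sp2.
C6: 2 σ bonds, plus two π bonds — 2 electron domains, sp.
C7 (3 σ bonds, plus one π bond) has steric number 3: sp2.
C8 (3 σ bonds, plus one π bond) has steric number 3: sp2.
C9: 3 σ bonds, plus one π bond — 3 electron domains, sp2.

C1 sp2, C2 sp2, C3 sp3, C4 sp3, C5 sp2, C6 sp, C7 sp2, C8 sp2, C9 sp2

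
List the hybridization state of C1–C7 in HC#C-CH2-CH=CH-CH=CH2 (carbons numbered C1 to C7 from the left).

C1 sp, C2 sp, C3 sp3, C4 sp2, C5 sp2, C6 sp2, C7 sp2

C1: 2 σ bonds, plus two π bonds — 2 electron domains, sp.
C2 carries 2 σ bonds, plus two π bonds, giving a steric number of 2, so it is sp.
C3 carries 4 σ bonds, giving a steric number of 4, so it is sp3.
C4 carries 3 σ bonds, plus one π bond, giving a steric number of 3, so it is sp2.
C5: 3 σ bonds, plus one π bond; 3 regions of electron density → sp2.
C6 is sp2: 3 σ bonds, plus one π bond, 3 electron-density regions.
C7 is sp2: 3 σ bonds, plus one π bond, 3 electron-density regions.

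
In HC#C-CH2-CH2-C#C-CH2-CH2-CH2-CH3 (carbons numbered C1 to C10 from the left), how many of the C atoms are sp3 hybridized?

6

C1: sp
C2: sp
C3: sp3 ✓
C4: sp3 ✓
C5: sp
C6: sp
C7: sp3 ✓
C8: sp3 ✓
C9: sp3 ✓
C10: sp3 ✓
C3, C4, C7, C8, C9, C10 → 6 sp3 carbons.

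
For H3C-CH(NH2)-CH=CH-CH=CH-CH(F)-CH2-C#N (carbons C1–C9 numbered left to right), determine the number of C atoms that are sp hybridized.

C1: sp3
C2: sp3
C3: sp2
C4: sp2
C5: sp2
C6: sp2
C7: sp3
C8: sp3
C9: sp ✓
C9 → 1 sp carbon.

1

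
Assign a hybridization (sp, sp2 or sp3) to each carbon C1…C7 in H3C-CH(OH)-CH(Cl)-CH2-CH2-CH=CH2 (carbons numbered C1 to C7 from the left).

C1 sp3, C2 sp3, C3 sp3, C4 sp3, C5 sp3, C6 sp2, C7 sp2

C1 carries 4 σ bonds, giving a steric number of 4, so it is sp3.
C2 (4 σ bonds) has steric number 4: sp3.
C3 has 4 σ bonds: steric number 4 → sp3.
C4 (4 σ bonds) has steric number 4: sp3.
C5 is sp3: 4 σ bonds, 4 electron-density regions.
C6 has 3 σ bonds, plus one π bond: steric number 3 → sp2.
C7 is sp2: 3 σ bonds, plus one π bond, 3 electron-density regions.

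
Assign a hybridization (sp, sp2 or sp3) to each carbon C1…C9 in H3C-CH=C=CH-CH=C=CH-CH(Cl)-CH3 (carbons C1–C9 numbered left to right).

C1 sp3, C2 sp2, C3 sp, C4 sp2, C5 sp2, C6 sp, C7 sp2, C8 sp3, C9 sp3

C1 is sp3: 4 σ bonds, 4 electron-density regions.
C2 has 3 σ bonds, plus one π bond: steric number 3 → sp2.
C3: 2 σ bonds, plus two π bonds; 2 regions of electron density → sp.
C4 (3 σ bonds, plus one π bond) has steric number 3: sp2.
C5: 3 σ bonds, plus one π bond — 3 electron domains, sp2.
C6 — 2 σ bonds, plus two π bonds. Steric number 2, so sp.
C7: 3 σ bonds, plus one π bond; 3 regions of electron density → sp2.
C8 — 4 σ bonds. Steric number 4, so sp3.
C9: 4 σ bonds — 4 electron domains, sp3.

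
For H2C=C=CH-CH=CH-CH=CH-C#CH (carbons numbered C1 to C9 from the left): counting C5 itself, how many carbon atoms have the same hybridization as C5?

6

C5 is sp2 (one π bond).
C1: sp2 ✓
C2: sp
C3: sp2 ✓
C4: sp2 ✓
C5: sp2 ✓
C6: sp2 ✓
C7: sp2 ✓
C8: sp
C9: sp
6 carbons are sp2.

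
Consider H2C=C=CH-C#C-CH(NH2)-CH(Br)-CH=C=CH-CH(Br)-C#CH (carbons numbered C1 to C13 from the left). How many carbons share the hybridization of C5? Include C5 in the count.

6

C5 is sp (two π bonds).
C1: sp2
C2: sp ✓
C3: sp2
C4: sp ✓
C5: sp ✓
C6: sp3
C7: sp3
C8: sp2
C9: sp ✓
C10: sp2
C11: sp3
C12: sp ✓
C13: sp ✓
6 carbons are sp.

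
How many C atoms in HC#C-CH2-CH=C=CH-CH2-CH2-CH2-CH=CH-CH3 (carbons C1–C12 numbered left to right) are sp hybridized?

C1: sp ✓
C2: sp ✓
C3: sp3
C4: sp2
C5: sp ✓
C6: sp2
C7: sp3
C8: sp3
C9: sp3
C10: sp2
C11: sp2
C12: sp3
C1, C2, C5 → 3 sp carbons.

3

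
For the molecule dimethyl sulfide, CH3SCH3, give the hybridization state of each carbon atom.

Each carbon atom carries 4 σ bonds, giving a steric number of 4, so it is sp3.

sp^3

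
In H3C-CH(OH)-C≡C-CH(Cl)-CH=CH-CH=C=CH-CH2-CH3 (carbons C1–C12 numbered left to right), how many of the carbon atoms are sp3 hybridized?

C1: sp3 ✓
C2: sp3 ✓
C3: sp
C4: sp
C5: sp3 ✓
C6: sp2
C7: sp2
C8: sp2
C9: sp
C10: sp2
C11: sp3 ✓
C12: sp3 ✓
C1, C2, C5, C11, C12 → 5 sp3 carbons.

5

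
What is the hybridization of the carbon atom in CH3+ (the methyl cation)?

sp²

Three σ bonds to H, empty p orbital → sp2, trigonal planar.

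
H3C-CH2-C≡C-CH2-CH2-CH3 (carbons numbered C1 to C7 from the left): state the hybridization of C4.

sp

C4: 2 σ bonds, plus two π bonds; 2 regions of electron density → sp.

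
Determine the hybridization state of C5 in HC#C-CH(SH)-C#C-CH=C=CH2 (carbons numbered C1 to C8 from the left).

sp

C5 has 2 σ bonds, plus two π bonds: steric number 2 → sp.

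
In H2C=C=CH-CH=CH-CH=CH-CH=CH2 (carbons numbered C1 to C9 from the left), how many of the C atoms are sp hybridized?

1

C1: sp2
C2: sp ✓
C3: sp2
C4: sp2
C5: sp2
C6: sp2
C7: sp2
C8: sp2
C9: sp2
C2 → 1 sp carbon.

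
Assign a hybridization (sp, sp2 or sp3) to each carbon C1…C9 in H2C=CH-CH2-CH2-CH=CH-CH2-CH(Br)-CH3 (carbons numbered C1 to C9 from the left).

C1 is sp2: 3 σ bonds, plus one π bond, 3 electron-density regions.
C2 — 3 σ bonds, plus one π bond. Steric number 3, so sp2.
C3: 4 σ bonds; 4 regions of electron density → sp3.
C4 is sp3: 4 σ bonds, 4 electron-density regions.
C5 is sp2: 3 σ bonds, plus one π bond, 3 electron-density regions.
C6: 3 σ bonds, plus one π bond; 3 regions of electron density → sp2.
C7 carries 4 σ bonds, giving a steric number of 4, so it is sp3.
C8 is sp3: 4 σ bonds, 4 electron-density regions.
C9 has 4 σ bonds: steric number 4 → sp3.

C1 sp2, C2 sp2, C3 sp3, C4 sp3, C5 sp2, C6 sp2, C7 sp3, C8 sp3, C9 sp3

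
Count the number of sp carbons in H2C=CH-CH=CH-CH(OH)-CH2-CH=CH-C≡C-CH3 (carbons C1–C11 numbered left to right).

2

C1: sp2
C2: sp2
C3: sp2
C4: sp2
C5: sp3
C6: sp3
C7: sp2
C8: sp2
C9: sp ✓
C10: sp ✓
C11: sp3
C9, C10 → 2 sp carbons.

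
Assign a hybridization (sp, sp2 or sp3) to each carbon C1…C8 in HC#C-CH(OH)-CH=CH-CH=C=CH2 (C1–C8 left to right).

C1 sp, C2 sp, C3 sp3, C4 sp2, C5 sp2, C6 sp2, C7 sp, C8 sp2

C1 (2 σ bonds, plus two π bonds) has steric number 2: sp.
C2 has 2 σ bonds, plus two π bonds: steric number 2 → sp.
C3 has 4 σ bonds: steric number 4 → sp3.
C4 carries 3 σ bonds, plus one π bond, giving a steric number of 3, so it is sp2.
C5 carries 3 σ bonds, plus one π bond, giving a steric number of 3, so it is sp2.
C6 has 3 σ bonds, plus one π bond: steric number 3 → sp2.
C7: 2 σ bonds, plus two π bonds; 2 regions of electron density → sp.
C8 — 3 σ bonds, plus one π bond. Steric number 3, so sp2.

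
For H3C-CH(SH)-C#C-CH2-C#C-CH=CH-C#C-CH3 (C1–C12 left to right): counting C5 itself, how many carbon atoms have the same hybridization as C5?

C5 is sp3 (only σ bonds).
C1: sp3 ✓
C2: sp3 ✓
C3: sp
C4: sp
C5: sp3 ✓
C6: sp
C7: sp
C8: sp2
C9: sp2
C10: sp
C11: sp
C12: sp3 ✓
4 carbons are sp3.

4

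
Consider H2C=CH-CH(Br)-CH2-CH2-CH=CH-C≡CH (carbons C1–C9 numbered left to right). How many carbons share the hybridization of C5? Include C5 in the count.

C5 is sp3 (only σ bonds).
C1: sp2
C2: sp2
C3: sp3 ✓
C4: sp3 ✓
C5: sp3 ✓
C6: sp2
C7: sp2
C8: sp
C9: sp
3 carbons are sp3.

3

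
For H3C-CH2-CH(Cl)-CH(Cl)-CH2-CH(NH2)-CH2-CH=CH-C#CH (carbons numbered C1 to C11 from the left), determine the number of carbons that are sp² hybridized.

2

C1: sp3
C2: sp3
C3: sp3
C4: sp3
C5: sp3
C6: sp3
C7: sp3
C8: sp2 ✓
C9: sp2 ✓
C10: sp
C11: sp
C8, C9 → 2 sp2 carbons.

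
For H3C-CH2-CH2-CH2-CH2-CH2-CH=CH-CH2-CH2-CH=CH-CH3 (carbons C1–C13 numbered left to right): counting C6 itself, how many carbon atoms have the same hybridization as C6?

9

C6 is sp3 (only σ bonds).
C1: sp3 ✓
C2: sp3 ✓
C3: sp3 ✓
C4: sp3 ✓
C5: sp3 ✓
C6: sp3 ✓
C7: sp2
C8: sp2
C9: sp3 ✓
C10: sp3 ✓
C11: sp2
C12: sp2
C13: sp3 ✓
9 carbons are sp3.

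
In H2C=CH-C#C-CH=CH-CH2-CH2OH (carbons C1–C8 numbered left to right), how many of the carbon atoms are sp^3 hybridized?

C1: sp2
C2: sp2
C3: sp
C4: sp
C5: sp2
C6: sp2
C7: sp3 ✓
C8: sp3 ✓
C7, C8 → 2 sp3 carbons.

2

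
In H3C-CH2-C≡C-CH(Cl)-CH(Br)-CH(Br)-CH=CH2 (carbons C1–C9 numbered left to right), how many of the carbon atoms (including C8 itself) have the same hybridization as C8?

2

C8 is sp2 (one π bond).
C1: sp3
C2: sp3
C3: sp
C4: sp
C5: sp3
C6: sp3
C7: sp3
C8: sp2 ✓
C9: sp2 ✓
2 carbons are sp2.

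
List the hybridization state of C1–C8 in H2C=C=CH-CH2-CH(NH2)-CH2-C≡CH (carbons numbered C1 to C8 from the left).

C1 sp2, C2 sp, C3 sp2, C4 sp3, C5 sp3, C6 sp3, C7 sp, C8 sp

C1 has 3 σ bonds, plus one π bond: steric number 3 → sp2.
C2: 2 σ bonds, plus two π bonds — 2 electron domains, sp.
C3 carries 3 σ bonds, plus one π bond, giving a steric number of 3, so it is sp2.
C4: 4 σ bonds — 4 electron domains, sp3.
C5: 4 σ bonds — 4 electron domains, sp3.
C6 is sp3: 4 σ bonds, 4 electron-density regions.
C7: 2 σ bonds, plus two π bonds — 2 electron domains, sp.
C8: 2 σ bonds, plus two π bonds — 2 electron domains, sp.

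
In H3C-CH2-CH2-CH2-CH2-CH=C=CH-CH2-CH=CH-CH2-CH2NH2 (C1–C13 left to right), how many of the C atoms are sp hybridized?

C1: sp3
C2: sp3
C3: sp3
C4: sp3
C5: sp3
C6: sp2
C7: sp ✓
C8: sp2
C9: sp3
C10: sp2
C11: sp2
C12: sp3
C13: sp3
C7 → 1 sp carbon.

1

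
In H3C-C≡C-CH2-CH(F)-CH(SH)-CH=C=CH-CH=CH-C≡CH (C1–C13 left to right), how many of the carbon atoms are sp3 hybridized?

4

C1: sp3 ✓
C2: sp
C3: sp
C4: sp3 ✓
C5: sp3 ✓
C6: sp3 ✓
C7: sp2
C8: sp
C9: sp2
C10: sp2
C11: sp2
C12: sp
C13: sp
C1, C4, C5, C6 → 4 sp3 carbons.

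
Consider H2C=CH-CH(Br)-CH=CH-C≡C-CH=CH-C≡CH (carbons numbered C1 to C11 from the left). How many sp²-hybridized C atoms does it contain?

6

C1: sp2 ✓
C2: sp2 ✓
C3: sp3
C4: sp2 ✓
C5: sp2 ✓
C6: sp
C7: sp
C8: sp2 ✓
C9: sp2 ✓
C10: sp
C11: sp
C1, C2, C4, C5, C8, C9 → 6 sp2 carbons.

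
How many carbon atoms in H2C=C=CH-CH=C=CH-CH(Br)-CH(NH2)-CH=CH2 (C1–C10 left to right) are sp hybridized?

2

C1: sp2
C2: sp ✓
C3: sp2
C4: sp2
C5: sp ✓
C6: sp2
C7: sp3
C8: sp3
C9: sp2
C10: sp2
C2, C5 → 2 sp carbons.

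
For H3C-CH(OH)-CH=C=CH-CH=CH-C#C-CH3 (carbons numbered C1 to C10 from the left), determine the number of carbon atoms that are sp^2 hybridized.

C1: sp3
C2: sp3
C3: sp2 ✓
C4: sp
C5: sp2 ✓
C6: sp2 ✓
C7: sp2 ✓
C8: sp
C9: sp
C10: sp3
C3, C5, C6, C7 → 4 sp2 carbons.

4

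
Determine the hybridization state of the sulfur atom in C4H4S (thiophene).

sp²

Analogous to furan: one S lone pair in the aromatic π system, S is sp2.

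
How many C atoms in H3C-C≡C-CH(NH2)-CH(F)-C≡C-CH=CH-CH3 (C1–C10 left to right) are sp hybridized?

4

C1: sp3
C2: sp ✓
C3: sp ✓
C4: sp3
C5: sp3
C6: sp ✓
C7: sp ✓
C8: sp2
C9: sp2
C10: sp3
C2, C3, C6, C7 → 4 sp carbons.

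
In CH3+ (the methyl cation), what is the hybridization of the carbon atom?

sp^2

Three σ bonds to H, empty p orbital → sp2, trigonal planar.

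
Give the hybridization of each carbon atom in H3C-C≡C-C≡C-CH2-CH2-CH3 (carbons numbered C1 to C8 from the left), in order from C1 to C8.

C1 carries 4 σ bonds, giving a steric number of 4, so it is sp3.
C2: 2 σ bonds, plus two π bonds — 2 electron domains, sp.
C3 — 2 σ bonds, plus two π bonds. Steric number 2, so sp.
C4 carries 2 σ bonds, plus two π bonds, giving a steric number of 2, so it is sp.
C5: 2 σ bonds, plus two π bonds — 2 electron domains, sp.
C6 — 4 σ bonds. Steric number 4, so sp3.
C7: 4 σ bonds — 4 electron domains, sp3.
C8 has 4 σ bonds: steric number 4 → sp3.

C1 sp3, C2 sp, C3 sp, C4 sp, C5 sp, C6 sp3, C7 sp3, C8 sp3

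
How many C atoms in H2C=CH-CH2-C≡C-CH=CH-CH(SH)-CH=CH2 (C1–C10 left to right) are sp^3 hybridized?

2

C1: sp2
C2: sp2
C3: sp3 ✓
C4: sp
C5: sp
C6: sp2
C7: sp2
C8: sp3 ✓
C9: sp2
C10: sp2
C3, C8 → 2 sp3 carbons.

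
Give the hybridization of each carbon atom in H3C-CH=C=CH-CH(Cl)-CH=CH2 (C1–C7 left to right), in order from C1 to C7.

C1 sp3, C2 sp2, C3 sp, C4 sp2, C5 sp3, C6 sp2, C7 sp2

C1 has 4 σ bonds: steric number 4 → sp3.
C2 is sp2: 3 σ bonds, plus one π bond, 3 electron-density regions.
C3 carries 2 σ bonds, plus two π bonds, giving a steric number of 2, so it is sp.
C4 (3 σ bonds, plus one π bond) has steric number 3: sp2.
C5 — 4 σ bonds. Steric number 4, so sp3.
C6 carries 3 σ bonds, plus one π bond, giving a steric number of 3, so it is sp2.
C7 — 3 σ bonds, plus one π bond. Steric number 3, so sp2.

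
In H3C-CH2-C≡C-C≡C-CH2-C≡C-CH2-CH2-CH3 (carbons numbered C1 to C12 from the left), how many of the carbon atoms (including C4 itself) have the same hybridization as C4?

C4 is sp (two π bonds).
C1: sp3
C2: sp3
C3: sp ✓
C4: sp ✓
C5: sp ✓
C6: sp ✓
C7: sp3
C8: sp ✓
C9: sp ✓
C10: sp3
C11: sp3
C12: sp3
6 carbons are sp.

6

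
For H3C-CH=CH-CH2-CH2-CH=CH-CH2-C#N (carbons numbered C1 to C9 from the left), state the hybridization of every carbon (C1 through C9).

C1: 4 σ bonds; 4 regions of electron density → sp3.
C2 carries 3 σ bonds, plus one π bond, giving a steric number of 3, so it is sp2.
C3 is sp2: 3 σ bonds, plus one π bond, 3 electron-density regions.
C4 (4 σ bonds) has steric number 4: sp3.
C5: 4 σ bonds; 4 regions of electron density → sp3.
C6: 3 σ bonds, plus one π bond; 3 regions of electron density → sp2.
C7: 3 σ bonds, plus one π bond — 3 electron domains, sp2.
C8 carries 4 σ bonds, giving a steric number of 4, so it is sp3.
C9 carries 2 σ bonds, plus two π bonds, giving a steric number of 2, so it is sp.

C1 sp3, C2 sp2, C3 sp2, C4 sp3, C5 sp3, C6 sp2, C7 sp2, C8 sp3, C9 sp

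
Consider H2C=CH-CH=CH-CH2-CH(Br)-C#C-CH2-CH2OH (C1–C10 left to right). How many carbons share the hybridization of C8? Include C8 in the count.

2

C8 is sp (two π bonds).
C1: sp2
C2: sp2
C3: sp2
C4: sp2
C5: sp3
C6: sp3
C7: sp ✓
C8: sp ✓
C9: sp3
C10: sp3
2 carbons are sp.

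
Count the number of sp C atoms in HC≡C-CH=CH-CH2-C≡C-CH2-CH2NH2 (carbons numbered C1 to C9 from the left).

4

C1: sp ✓
C2: sp ✓
C3: sp2
C4: sp2
C5: sp3
C6: sp ✓
C7: sp ✓
C8: sp3
C9: sp3
C1, C2, C6, C7 → 4 sp carbons.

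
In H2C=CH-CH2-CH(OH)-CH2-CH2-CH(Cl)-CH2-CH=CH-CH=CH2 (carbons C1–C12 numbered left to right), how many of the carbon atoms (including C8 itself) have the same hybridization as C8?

C8 is sp3 (only σ bonds).
C1: sp2
C2: sp2
C3: sp3 ✓
C4: sp3 ✓
C5: sp3 ✓
C6: sp3 ✓
C7: sp3 ✓
C8: sp3 ✓
C9: sp2
C10: sp2
C11: sp2
C12: sp2
6 carbons are sp3.

6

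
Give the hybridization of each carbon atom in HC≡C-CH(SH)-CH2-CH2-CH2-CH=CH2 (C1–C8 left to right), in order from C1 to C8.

C1 sp, C2 sp, C3 sp3, C4 sp3, C5 sp3, C6 sp3, C7 sp2, C8 sp2

C1: 2 σ bonds, plus two π bonds — 2 electron domains, sp.
C2 is sp: 2 σ bonds, plus two π bonds, 2 electron-density regions.
C3 is sp3: 4 σ bonds, 4 electron-density regions.
C4 is sp3: 4 σ bonds, 4 electron-density regions.
C5 is sp3: 4 σ bonds, 4 electron-density regions.
C6 is sp3: 4 σ bonds, 4 electron-density regions.
C7 is sp2: 3 σ bonds, plus one π bond, 3 electron-density regions.
C8 — 3 σ bonds, plus one π bond. Steric number 3, so sp2.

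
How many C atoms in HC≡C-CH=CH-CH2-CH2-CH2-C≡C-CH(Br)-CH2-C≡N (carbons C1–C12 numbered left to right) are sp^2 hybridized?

2

C1: sp
C2: sp
C3: sp2 ✓
C4: sp2 ✓
C5: sp3
C6: sp3
C7: sp3
C8: sp
C9: sp
C10: sp3
C11: sp3
C12: sp
C3, C4 → 2 sp2 carbons.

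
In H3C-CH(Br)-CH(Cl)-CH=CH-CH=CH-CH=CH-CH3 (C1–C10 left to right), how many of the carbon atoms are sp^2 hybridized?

6

C1: sp3
C2: sp3
C3: sp3
C4: sp2 ✓
C5: sp2 ✓
C6: sp2 ✓
C7: sp2 ✓
C8: sp2 ✓
C9: sp2 ✓
C10: sp3
C4, C5, C6, C7, C8, C9 → 6 sp2 carbons.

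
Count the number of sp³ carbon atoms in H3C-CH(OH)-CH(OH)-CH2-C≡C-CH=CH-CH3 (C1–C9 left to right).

C1: sp3 ✓
C2: sp3 ✓
C3: sp3 ✓
C4: sp3 ✓
C5: sp
C6: sp
C7: sp2
C8: sp2
C9: sp3 ✓
C1, C2, C3, C4, C9 → 5 sp3 carbons.

5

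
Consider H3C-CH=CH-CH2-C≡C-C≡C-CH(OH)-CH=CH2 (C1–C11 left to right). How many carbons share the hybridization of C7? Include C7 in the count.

C7 is sp (two π bonds).
C1: sp3
C2: sp2
C3: sp2
C4: sp3
C5: sp ✓
C6: sp ✓
C7: sp ✓
C8: sp ✓
C9: sp3
C10: sp2
C11: sp2
4 carbons are sp.

4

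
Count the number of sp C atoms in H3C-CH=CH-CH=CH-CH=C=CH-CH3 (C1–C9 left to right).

C1: sp3
C2: sp2
C3: sp2
C4: sp2
C5: sp2
C6: sp2
C7: sp ✓
C8: sp2
C9: sp3
C7 → 1 sp carbon.

1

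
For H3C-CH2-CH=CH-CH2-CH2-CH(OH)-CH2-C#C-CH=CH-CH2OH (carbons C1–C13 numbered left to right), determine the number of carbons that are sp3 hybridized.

C1: sp3 ✓
C2: sp3 ✓
C3: sp2
C4: sp2
C5: sp3 ✓
C6: sp3 ✓
C7: sp3 ✓
C8: sp3 ✓
C9: sp
C10: sp
C11: sp2
C12: sp2
C13: sp3 ✓
C1, C2, C5, C6, C7, C8, C13 → 7 sp3 carbons.

7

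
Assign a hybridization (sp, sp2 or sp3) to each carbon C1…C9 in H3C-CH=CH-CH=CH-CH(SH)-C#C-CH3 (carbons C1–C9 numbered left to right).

C1 has 4 σ bonds: steric number 4 → sp3.
C2 carries 3 σ bonds, plus one π bond, giving a steric number of 3, so it is sp2.
C3: 3 σ bonds, plus one π bond — 3 electron domains, sp2.
C4 — 3 σ bonds, plus one π bond. Steric number 3, so sp2.
C5: 3 σ bonds, plus one π bond; 3 regions of electron density → sp2.
C6 — 4 σ bonds. Steric number 4, so sp3.
C7: 2 σ bonds, plus two π bonds — 2 electron domains, sp.
C8 has 2 σ bonds, plus two π bonds: steric number 2 → sp.
C9 (4 σ bonds) has steric number 4: sp3.

C1 sp3, C2 sp2, C3 sp2, C4 sp2, C5 sp2, C6 sp3, C7 sp, C8 sp, C9 sp3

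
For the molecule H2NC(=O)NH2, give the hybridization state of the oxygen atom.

The oxygen atom has 1 σ bond and 2 lone pairs, plus one π bond: steric number 3 → sp2.

sp^2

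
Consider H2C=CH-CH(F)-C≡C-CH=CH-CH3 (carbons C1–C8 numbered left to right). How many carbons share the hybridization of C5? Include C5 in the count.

C5 is sp (two π bonds).
C1: sp2
C2: sp2
C3: sp3
C4: sp ✓
C5: sp ✓
C6: sp2
C7: sp2
C8: sp3
2 carbons are sp.

2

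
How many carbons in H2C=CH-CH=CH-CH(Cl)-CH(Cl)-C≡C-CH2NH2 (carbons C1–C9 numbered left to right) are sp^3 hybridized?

C1: sp2
C2: sp2
C3: sp2
C4: sp2
C5: sp3 ✓
C6: sp3 ✓
C7: sp
C8: sp
C9: sp3 ✓
C5, C6, C9 → 3 sp3 carbons.

3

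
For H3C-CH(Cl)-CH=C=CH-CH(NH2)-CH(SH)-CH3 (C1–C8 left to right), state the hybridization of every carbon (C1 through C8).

C1 — 4 σ bonds. Steric number 4, so sp3.
C2: 4 σ bonds; 4 regions of electron density → sp3.
C3 (3 σ bonds, plus one π bond) has steric number 3: sp2.
C4 carries 2 σ bonds, plus two π bonds, giving a steric number of 2, so it is sp.
C5 is sp2: 3 σ bonds, plus one π bond, 3 electron-density regions.
C6 is sp3: 4 σ bonds, 4 electron-density regions.
C7: 4 σ bonds; 4 regions of electron density → sp3.
C8 (4 σ bonds) has steric number 4: sp3.

C1 sp3, C2 sp3, C3 sp2, C4 sp, C5 sp2, C6 sp3, C7 sp3, C8 sp3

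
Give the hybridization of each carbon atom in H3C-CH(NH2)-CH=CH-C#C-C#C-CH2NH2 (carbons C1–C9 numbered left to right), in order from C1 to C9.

C1 sp3, C2 sp3, C3 sp2, C4 sp2, C5 sp, C6 sp, C7 sp, C8 sp, C9 sp3

C1 carries 4 σ bonds, giving a steric number of 4, so it is sp3.
C2 carries 4 σ bonds, giving a steric number of 4, so it is sp3.
C3 (3 σ bonds, plus one π bond) has steric number 3: sp2.
C4 — 3 σ bonds, plus one π bond. Steric number 3, so sp2.
C5 — 2 σ bonds, plus two π bonds. Steric number 2, so sp.
C6 — 2 σ bonds, plus two π bonds. Steric number 2, so sp.
C7: 2 σ bonds, plus two π bonds; 2 regions of electron density → sp.
C8: 2 σ bonds, plus two π bonds — 2 electron domains, sp.
C9 has 4 σ bonds: steric number 4 → sp3.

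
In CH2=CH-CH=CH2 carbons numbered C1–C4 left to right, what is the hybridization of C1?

sp²

C1: 3 σ bonds, plus one π bond; 3 regions of electron density → sp2.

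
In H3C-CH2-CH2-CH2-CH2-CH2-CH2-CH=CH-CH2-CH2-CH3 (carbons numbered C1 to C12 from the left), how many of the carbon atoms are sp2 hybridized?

2

C1: sp3
C2: sp3
C3: sp3
C4: sp3
C5: sp3
C6: sp3
C7: sp3
C8: sp2 ✓
C9: sp2 ✓
C10: sp3
C11: sp3
C12: sp3
C8, C9 → 2 sp2 carbons.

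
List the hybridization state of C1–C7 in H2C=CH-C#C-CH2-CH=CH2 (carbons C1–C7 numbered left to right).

C1 sp2, C2 sp2, C3 sp, C4 sp, C5 sp3, C6 sp2, C7 sp2

C1 is sp2: 3 σ bonds, plus one π bond, 3 electron-density regions.
C2 has 3 σ bonds, plus one π bond: steric number 3 → sp2.
C3 carries 2 σ bonds, plus two π bonds, giving a steric number of 2, so it is sp.
C4: 2 σ bonds, plus two π bonds — 2 electron domains, sp.
C5: 4 σ bonds; 4 regions of electron density → sp3.
C6: 3 σ bonds, plus one π bond; 3 regions of electron density → sp2.
C7 — 3 σ bonds, plus one π bond. Steric number 3, so sp2.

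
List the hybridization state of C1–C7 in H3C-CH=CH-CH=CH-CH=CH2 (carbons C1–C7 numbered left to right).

C1 sp3, C2 sp2, C3 sp2, C4 sp2, C5 sp2, C6 sp2, C7 sp2

C1 is sp3: 4 σ bonds, 4 electron-density regions.
C2 is sp2: 3 σ bonds, plus one π bond, 3 electron-density regions.
C3: 3 σ bonds, plus one π bond — 3 electron domains, sp2.
C4: 3 σ bonds, plus one π bond; 3 regions of electron density → sp2.
C5: 3 σ bonds, plus one π bond — 3 electron domains, sp2.
C6: 3 σ bonds, plus one π bond; 3 regions of electron density → sp2.
C7 (3 σ bonds, plus one π bond) has steric number 3: sp2.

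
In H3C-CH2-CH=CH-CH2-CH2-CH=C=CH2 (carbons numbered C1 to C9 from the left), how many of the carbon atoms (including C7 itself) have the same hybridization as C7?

C7 is sp2 (one π bond).
C1: sp3
C2: sp3
C3: sp2 ✓
C4: sp2 ✓
C5: sp3
C6: sp3
C7: sp2 ✓
C8: sp
C9: sp2 ✓
4 carbons are sp2.

4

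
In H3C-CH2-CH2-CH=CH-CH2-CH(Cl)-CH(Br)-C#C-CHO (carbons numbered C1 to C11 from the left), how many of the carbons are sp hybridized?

2

C1: sp3
C2: sp3
C3: sp3
C4: sp2
C5: sp2
C6: sp3
C7: sp3
C8: sp3
C9: sp ✓
C10: sp ✓
C11: sp2
C9, C10 → 2 sp carbons.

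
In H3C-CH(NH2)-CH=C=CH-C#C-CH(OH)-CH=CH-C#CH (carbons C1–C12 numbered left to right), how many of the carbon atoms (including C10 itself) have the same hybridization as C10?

C10 is sp2 (one π bond).
C1: sp3
C2: sp3
C3: sp2 ✓
C4: sp
C5: sp2 ✓
C6: sp
C7: sp
C8: sp3
C9: sp2 ✓
C10: sp2 ✓
C11: sp
C12: sp
4 carbons are sp2.

4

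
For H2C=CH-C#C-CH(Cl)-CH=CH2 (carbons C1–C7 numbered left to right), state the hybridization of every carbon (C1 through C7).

C1 sp2, C2 sp2, C3 sp, C4 sp, C5 sp3, C6 sp2, C7 sp2

C1 (3 σ bonds, plus one π bond) has steric number 3: sp2.
C2 carries 3 σ bonds, plus one π bond, giving a steric number of 3, so it is sp2.
C3: 2 σ bonds, plus two π bonds — 2 electron domains, sp.
C4 — 2 σ bonds, plus two π bonds. Steric number 2, so sp.
C5: 4 σ bonds; 4 regions of electron density → sp3.
C6 carries 3 σ bonds, plus one π bond, giving a steric number of 3, so it is sp2.
C7 — 3 σ bonds, plus one π bond. Steric number 3, so sp2.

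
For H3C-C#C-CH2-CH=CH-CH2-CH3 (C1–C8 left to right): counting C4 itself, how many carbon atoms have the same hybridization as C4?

C4 is sp3 (only σ bonds).
C1: sp3 ✓
C2: sp
C3: sp
C4: sp3 ✓
C5: sp2
C6: sp2
C7: sp3 ✓
C8: sp3 ✓
4 carbons are sp3.

4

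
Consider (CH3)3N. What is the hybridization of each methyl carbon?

Each methyl carbon — 4 σ bonds. Steric number 4, so sp3.

sp³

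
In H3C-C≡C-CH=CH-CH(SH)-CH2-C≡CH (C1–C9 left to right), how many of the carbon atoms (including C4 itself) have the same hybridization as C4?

2

C4 is sp2 (one π bond).
C1: sp3
C2: sp
C3: sp
C4: sp2 ✓
C5: sp2 ✓
C6: sp3
C7: sp3
C8: sp
C9: sp
2 carbons are sp2.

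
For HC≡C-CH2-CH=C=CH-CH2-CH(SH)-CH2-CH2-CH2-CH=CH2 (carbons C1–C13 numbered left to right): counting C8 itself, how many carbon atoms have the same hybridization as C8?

C8 is sp3 (only σ bonds).
C1: sp
C2: sp
C3: sp3 ✓
C4: sp2
C5: sp
C6: sp2
C7: sp3 ✓
C8: sp3 ✓
C9: sp3 ✓
C10: sp3 ✓
C11: sp3 ✓
C12: sp2
C13: sp2
6 carbons are sp3.

6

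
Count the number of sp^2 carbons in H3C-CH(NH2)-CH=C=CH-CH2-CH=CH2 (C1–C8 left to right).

4

C1: sp3
C2: sp3
C3: sp2 ✓
C4: sp
C5: sp2 ✓
C6: sp3
C7: sp2 ✓
C8: sp2 ✓
C3, C5, C7, C8 → 4 sp2 carbons.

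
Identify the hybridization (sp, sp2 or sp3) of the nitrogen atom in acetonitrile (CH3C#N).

sp

N has one σ bond and one lone pair: steric number 2 → sp.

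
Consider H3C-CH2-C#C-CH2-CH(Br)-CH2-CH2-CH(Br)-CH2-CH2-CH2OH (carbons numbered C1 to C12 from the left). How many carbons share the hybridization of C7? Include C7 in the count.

C7 is sp3 (only σ bonds).
C1: sp3 ✓
C2: sp3 ✓
C3: sp
C4: sp
C5: sp3 ✓
C6: sp3 ✓
C7: sp3 ✓
C8: sp3 ✓
C9: sp3 ✓
C10: sp3 ✓
C11: sp3 ✓
C12: sp3 ✓
10 carbons are sp3.

10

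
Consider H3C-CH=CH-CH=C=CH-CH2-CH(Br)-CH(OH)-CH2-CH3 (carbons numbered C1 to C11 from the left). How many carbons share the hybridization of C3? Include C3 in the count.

C3 is sp2 (one π bond).
C1: sp3
C2: sp2 ✓
C3: sp2 ✓
C4: sp2 ✓
C5: sp
C6: sp2 ✓
C7: sp3
C8: sp3
C9: sp3
C10: sp3
C11: sp3
4 carbons are sp2.

4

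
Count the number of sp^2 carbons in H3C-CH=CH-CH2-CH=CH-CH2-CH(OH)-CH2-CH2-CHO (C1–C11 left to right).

C1: sp3
C2: sp2 ✓
C3: sp2 ✓
C4: sp3
C5: sp2 ✓
C6: sp2 ✓
C7: sp3
C8: sp3
C9: sp3
C10: sp3
C11: sp2 ✓
C2, C3, C5, C6, C11 → 5 sp2 carbons.

5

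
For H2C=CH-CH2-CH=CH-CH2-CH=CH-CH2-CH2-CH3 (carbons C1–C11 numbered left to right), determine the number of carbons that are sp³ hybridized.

5

C1: sp2
C2: sp2
C3: sp3 ✓
C4: sp2
C5: sp2
C6: sp3 ✓
C7: sp2
C8: sp2
C9: sp3 ✓
C10: sp3 ✓
C11: sp3 ✓
C3, C6, C9, C10, C11 → 5 sp3 carbons.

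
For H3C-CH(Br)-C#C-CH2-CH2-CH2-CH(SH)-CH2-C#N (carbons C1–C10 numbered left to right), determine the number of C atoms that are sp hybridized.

C1: sp3
C2: sp3
C3: sp ✓
C4: sp ✓
C5: sp3
C6: sp3
C7: sp3
C8: sp3
C9: sp3
C10: sp ✓
C3, C4, C10 → 3 sp carbons.

3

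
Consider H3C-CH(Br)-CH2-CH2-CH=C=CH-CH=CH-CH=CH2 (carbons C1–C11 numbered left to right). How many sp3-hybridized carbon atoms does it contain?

C1: sp3 ✓
C2: sp3 ✓
C3: sp3 ✓
C4: sp3 ✓
C5: sp2
C6: sp
C7: sp2
C8: sp2
C9: sp2
C10: sp2
C11: sp2
C1, C2, C3, C4 → 4 sp3 carbons.

4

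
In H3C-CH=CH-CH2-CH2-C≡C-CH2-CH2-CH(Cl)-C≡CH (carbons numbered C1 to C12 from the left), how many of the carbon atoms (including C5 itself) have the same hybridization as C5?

6

C5 is sp3 (only σ bonds).
C1: sp3 ✓
C2: sp2
C3: sp2
C4: sp3 ✓
C5: sp3 ✓
C6: sp
C7: sp
C8: sp3 ✓
C9: sp3 ✓
C10: sp3 ✓
C11: sp
C12: sp
6 carbons are sp3.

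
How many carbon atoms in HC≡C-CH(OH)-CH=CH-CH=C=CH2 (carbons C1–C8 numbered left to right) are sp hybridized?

3

C1: sp ✓
C2: sp ✓
C3: sp3
C4: sp2
C5: sp2
C6: sp2
C7: sp ✓
C8: sp2
C1, C2, C7 → 3 sp carbons.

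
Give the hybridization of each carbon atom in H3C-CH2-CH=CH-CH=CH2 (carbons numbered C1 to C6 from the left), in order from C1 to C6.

C1 (4 σ bonds) has steric number 4: sp3.
C2 is sp3: 4 σ bonds, 4 electron-density regions.
C3 carries 3 σ bonds, plus one π bond, giving a steric number of 3, so it is sp2.
C4 — 3 σ bonds, plus one π bond. Steric number 3, so sp2.
C5 carries 3 σ bonds, plus one π bond, giving a steric number of 3, so it is sp2.
C6: 3 σ bonds, plus one π bond — 3 electron domains, sp2.

C1 sp3, C2 sp3, C3 sp2, C4 sp2, C5 sp2, C6 sp2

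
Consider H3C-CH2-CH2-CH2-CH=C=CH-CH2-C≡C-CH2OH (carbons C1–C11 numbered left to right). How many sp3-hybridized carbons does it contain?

C1: sp3 ✓
C2: sp3 ✓
C3: sp3 ✓
C4: sp3 ✓
C5: sp2
C6: sp
C7: sp2
C8: sp3 ✓
C9: sp
C10: sp
C11: sp3 ✓
C1, C2, C3, C4, C8, C11 → 6 sp3 carbons.

6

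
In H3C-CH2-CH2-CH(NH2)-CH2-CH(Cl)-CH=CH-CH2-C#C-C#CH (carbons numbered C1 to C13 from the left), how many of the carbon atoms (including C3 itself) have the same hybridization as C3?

7

C3 is sp3 (only σ bonds).
C1: sp3 ✓
C2: sp3 ✓
C3: sp3 ✓
C4: sp3 ✓
C5: sp3 ✓
C6: sp3 ✓
C7: sp2
C8: sp2
C9: sp3 ✓
C10: sp
C11: sp
C12: sp
C13: sp
7 carbons are sp3.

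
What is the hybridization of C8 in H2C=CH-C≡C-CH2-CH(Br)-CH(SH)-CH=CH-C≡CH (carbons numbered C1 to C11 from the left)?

C8: 3 σ bonds, plus one π bond; 3 regions of electron density → sp2.

sp²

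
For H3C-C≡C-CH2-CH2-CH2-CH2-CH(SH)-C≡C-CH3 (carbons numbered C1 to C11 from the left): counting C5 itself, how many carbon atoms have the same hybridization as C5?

C5 is sp3 (only σ bonds).
C1: sp3 ✓
C2: sp
C3: sp
C4: sp3 ✓
C5: sp3 ✓
C6: sp3 ✓
C7: sp3 ✓
C8: sp3 ✓
C9: sp
C10: sp
C11: sp3 ✓
7 carbons are sp3.

7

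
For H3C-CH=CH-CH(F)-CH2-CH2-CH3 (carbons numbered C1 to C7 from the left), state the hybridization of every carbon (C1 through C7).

C1 is sp3: 4 σ bonds, 4 electron-density regions.
C2 (3 σ bonds, plus one π bond) has steric number 3: sp2.
C3 — 3 σ bonds, plus one π bond. Steric number 3, so sp2.
C4 is sp3: 4 σ bonds, 4 electron-density regions.
C5 has 4 σ bonds: steric number 4 → sp3.
C6 (4 σ bonds) has steric number 4: sp3.
C7: 4 σ bonds; 4 regions of electron density → sp3.

C1 sp3, C2 sp2, C3 sp2, C4 sp3, C5 sp3, C6 sp3, C7 sp3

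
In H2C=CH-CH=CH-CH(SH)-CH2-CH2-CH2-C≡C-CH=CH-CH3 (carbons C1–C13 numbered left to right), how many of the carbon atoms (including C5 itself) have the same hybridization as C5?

C5 is sp3 (only σ bonds).
C1: sp2
C2: sp2
C3: sp2
C4: sp2
C5: sp3 ✓
C6: sp3 ✓
C7: sp3 ✓
C8: sp3 ✓
C9: sp
C10: sp
C11: sp2
C12: sp2
C13: sp3 ✓
5 carbons are sp3.

5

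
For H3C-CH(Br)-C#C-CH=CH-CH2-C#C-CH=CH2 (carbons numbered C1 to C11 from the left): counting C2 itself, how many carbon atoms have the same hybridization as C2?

3

C2 is sp3 (only σ bonds).
C1: sp3 ✓
C2: sp3 ✓
C3: sp
C4: sp
C5: sp2
C6: sp2
C7: sp3 ✓
C8: sp
C9: sp
C10: sp2
C11: sp2
3 carbons are sp3.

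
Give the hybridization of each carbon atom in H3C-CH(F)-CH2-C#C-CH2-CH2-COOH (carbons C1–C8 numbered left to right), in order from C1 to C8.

C1 — 4 σ bonds. Steric number 4, so sp3.
C2 carries 4 σ bonds, giving a steric number of 4, so it is sp3.
C3 is sp3: 4 σ bonds, 4 electron-density regions.
C4: 2 σ bonds, plus two π bonds; 2 regions of electron density → sp.
C5 has 2 σ bonds, plus two π bonds: steric number 2 → sp.
C6 is sp3: 4 σ bonds, 4 electron-density regions.
C7 is sp3: 4 σ bonds, 4 electron-density regions.
C8 is sp2: 3 σ bonds, plus one π bond, 3 electron-density regions.

C1 sp3, C2 sp3, C3 sp3, C4 sp, C5 sp, C6 sp3, C7 sp3, C8 sp2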